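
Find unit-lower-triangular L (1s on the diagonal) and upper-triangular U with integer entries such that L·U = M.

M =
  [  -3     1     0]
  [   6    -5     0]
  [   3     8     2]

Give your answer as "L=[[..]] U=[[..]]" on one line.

  r1 -= -2·r0 → [0,-3,0]
  r2 -= -1·r0 → [0,9,2]
  r2 -= -3·r1 → [0,0,2]

L=[[1,0,0],[-2,1,0],[-1,-3,1]] U=[[-3,1,0],[0,-3,0],[0,0,2]]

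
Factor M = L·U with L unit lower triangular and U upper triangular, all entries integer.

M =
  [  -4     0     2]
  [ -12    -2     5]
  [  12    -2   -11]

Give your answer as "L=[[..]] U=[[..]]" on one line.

L=[[1,0,0],[3,1,0],[-3,1,1]] U=[[-4,0,2],[0,-2,-1],[0,0,-4]]

  row1 -= 3·row0 → [0,-2,-1]
  row2 -= -3·row0 → [0,-2,-5]
  row2 -= 1·row1 → [0,0,-4]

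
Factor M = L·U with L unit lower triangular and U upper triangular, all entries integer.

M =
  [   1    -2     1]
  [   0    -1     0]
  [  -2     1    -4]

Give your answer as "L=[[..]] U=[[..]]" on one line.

L=[[1,0,0],[0,1,0],[-2,3,1]] U=[[1,-2,1],[0,-1,0],[0,0,-2]]

  row1 -= 0·row0 → [0,-1,0]
  row2 -= -2·row0 → [0,-3,-2]
  row2 -= 3·row1 → [0,0,-2]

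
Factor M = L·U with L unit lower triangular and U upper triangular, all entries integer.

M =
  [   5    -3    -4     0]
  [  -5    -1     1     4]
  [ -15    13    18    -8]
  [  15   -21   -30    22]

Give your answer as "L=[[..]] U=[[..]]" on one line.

L=[[1,0,0,0],[-1,1,0,0],[-3,-1,1,0],[3,3,-3,1]] U=[[5,-3,-4,0],[0,-4,-3,4],[0,0,3,-4],[0,0,0,-2]]

  R1 -= -1·R0 → [0,-4,-3,4]
  R2 -= -3·R0 → [0,4,6,-8]
  R3 -= 3·R0 → [0,-12,-18,22]
  R2 -= -1·R1 → [0,0,3,-4]
  R3 -= 3·R1 → [0,0,-9,10]
  R3 -= -3·R2 → [0,0,0,-2]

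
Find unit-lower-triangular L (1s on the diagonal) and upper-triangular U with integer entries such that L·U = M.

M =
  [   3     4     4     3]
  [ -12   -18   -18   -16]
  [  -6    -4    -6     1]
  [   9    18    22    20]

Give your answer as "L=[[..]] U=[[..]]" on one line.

L=[[1,0,0,0],[-4,1,0,0],[-2,-2,1,0],[3,-3,-2,1]] U=[[3,4,4,3],[0,-2,-2,-4],[0,0,-2,-1],[0,0,0,-3]]

  R1 -= -4·R0 → [0,-2,-2,-4]
  R2 -= -2·R0 → [0,4,2,7]
  R3 -= 3·R0 → [0,6,10,11]
  R2 -= -2·R1 → [0,0,-2,-1]
  R3 -= -3·R1 → [0,0,4,-1]
  R3 -= -2·R2 → [0,0,0,-3]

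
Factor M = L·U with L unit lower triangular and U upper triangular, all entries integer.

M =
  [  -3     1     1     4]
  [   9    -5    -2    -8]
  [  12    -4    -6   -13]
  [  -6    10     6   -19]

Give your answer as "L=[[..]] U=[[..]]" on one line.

  R1 -= -3·R0 → [0,-2,1,4]
  R2 -= -4·R0 → [0,0,-2,3]
  R3 -= 2·R0 → [0,8,4,-27]
  R2 -= 0·R1 → [0,0,-2,3]
  R3 -= -4·R1 → [0,0,8,-11]
  R3 -= -4·R2 → [0,0,0,1]

L=[[1,0,0,0],[-3,1,0,0],[-4,0,1,0],[2,-4,-4,1]] U=[[-3,1,1,4],[0,-2,1,4],[0,0,-2,3],[0,0,0,1]]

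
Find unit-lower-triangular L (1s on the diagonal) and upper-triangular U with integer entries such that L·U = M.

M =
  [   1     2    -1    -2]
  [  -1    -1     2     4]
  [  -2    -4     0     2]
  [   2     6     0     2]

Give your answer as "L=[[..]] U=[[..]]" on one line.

  r1 -= -1·r0 → [0,1,1,2]
  r2 -= -2·r0 → [0,0,-2,-2]
  r3 -= 2·r0 → [0,2,2,6]
  r2 -= 0·r1 → [0,0,-2,-2]
  r3 -= 2·r1 → [0,0,0,2]
  r3 -= 0·r2 → [0,0,0,2]

L=[[1,0,0,0],[-1,1,0,0],[-2,0,1,0],[2,2,0,1]] U=[[1,2,-1,-2],[0,1,1,2],[0,0,-2,-2],[0,0,0,2]]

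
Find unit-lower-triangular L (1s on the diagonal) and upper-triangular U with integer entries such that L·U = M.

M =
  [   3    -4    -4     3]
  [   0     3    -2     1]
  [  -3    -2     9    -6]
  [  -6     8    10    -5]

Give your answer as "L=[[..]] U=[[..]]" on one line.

L=[[1,0,0,0],[0,1,0,0],[-1,-2,1,0],[-2,0,2,1]] U=[[3,-4,-4,3],[0,3,-2,1],[0,0,1,-1],[0,0,0,3]]

  R1 -= 0·R0 → [0,3,-2,1]
  R2 -= -1·R0 → [0,-6,5,-3]
  R3 -= -2·R0 → [0,0,2,1]
  R2 -= -2·R1 → [0,0,1,-1]
  R3 -= 0·R1 → [0,0,2,1]
  R3 -= 2·R2 → [0,0,0,3]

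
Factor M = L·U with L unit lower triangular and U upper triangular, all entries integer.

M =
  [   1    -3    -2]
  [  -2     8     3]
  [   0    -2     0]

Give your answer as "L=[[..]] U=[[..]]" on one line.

  r1 -= -2·r0 → [0,2,-1]
  r2 -= 0·r0 → [0,-2,0]
  r2 -= -1·r1 → [0,0,-1]

L=[[1,0,0],[-2,1,0],[0,-1,1]] U=[[1,-3,-2],[0,2,-1],[0,0,-1]]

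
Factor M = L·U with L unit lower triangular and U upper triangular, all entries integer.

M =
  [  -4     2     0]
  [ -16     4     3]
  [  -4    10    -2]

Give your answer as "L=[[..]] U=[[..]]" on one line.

  r1 -= 4·r0 → [0,-4,3]
  r2 -= 1·r0 → [0,8,-2]
  r2 -= -2·r1 → [0,0,4]

L=[[1,0,0],[4,1,0],[1,-2,1]] U=[[-4,2,0],[0,-4,3],[0,0,4]]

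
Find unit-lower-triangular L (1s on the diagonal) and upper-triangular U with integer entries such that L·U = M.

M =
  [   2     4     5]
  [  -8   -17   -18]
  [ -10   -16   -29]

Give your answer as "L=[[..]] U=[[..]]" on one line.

  row1 -= -4·row0 → [0,-1,2]
  row2 -= -5·row0 → [0,4,-4]
  row2 -= -4·row1 → [0,0,4]

L=[[1,0,0],[-4,1,0],[-5,-4,1]] U=[[2,4,5],[0,-1,2],[0,0,4]]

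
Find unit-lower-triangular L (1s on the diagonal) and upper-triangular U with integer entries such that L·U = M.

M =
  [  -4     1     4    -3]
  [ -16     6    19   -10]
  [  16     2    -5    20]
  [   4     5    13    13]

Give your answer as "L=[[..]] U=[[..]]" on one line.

L=[[1,0,0,0],[4,1,0,0],[-4,3,1,0],[-1,3,4,1]] U=[[-4,1,4,-3],[0,2,3,2],[0,0,2,2],[0,0,0,-4]]

  R1 -= 4·R0 → [0,2,3,2]
  R2 -= -4·R0 → [0,6,11,8]
  R3 -= -1·R0 → [0,6,17,10]
  R2 -= 3·R1 → [0,0,2,2]
  R3 -= 3·R1 → [0,0,8,4]
  R3 -= 4·R2 → [0,0,0,-4]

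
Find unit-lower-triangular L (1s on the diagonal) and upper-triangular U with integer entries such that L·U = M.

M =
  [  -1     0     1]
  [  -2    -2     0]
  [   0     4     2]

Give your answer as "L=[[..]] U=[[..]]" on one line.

L=[[1,0,0],[2,1,0],[0,-2,1]] U=[[-1,0,1],[0,-2,-2],[0,0,-2]]

  r1 -= 2·r0 → [0,-2,-2]
  r2 -= 0·r0 → [0,4,2]
  r2 -= -2·r1 → [0,0,-2]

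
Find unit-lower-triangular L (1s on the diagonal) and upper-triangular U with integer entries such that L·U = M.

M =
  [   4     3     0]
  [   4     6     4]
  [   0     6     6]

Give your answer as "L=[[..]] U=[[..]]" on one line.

  r1 -= 1·r0 → [0,3,4]
  r2 -= 0·r0 → [0,6,6]
  r2 -= 2·r1 → [0,0,-2]

L=[[1,0,0],[1,1,0],[0,2,1]] U=[[4,3,0],[0,3,4],[0,0,-2]]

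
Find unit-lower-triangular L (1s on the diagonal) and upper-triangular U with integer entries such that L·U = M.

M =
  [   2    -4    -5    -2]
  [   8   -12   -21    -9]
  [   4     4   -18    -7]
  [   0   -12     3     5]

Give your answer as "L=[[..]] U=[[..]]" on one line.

  R1 -= 4·R0 → [0,4,-1,-1]
  R2 -= 2·R0 → [0,12,-8,-3]
  R3 -= 0·R0 → [0,-12,3,5]
  R2 -= 3·R1 → [0,0,-5,0]
  R3 -= -3·R1 → [0,0,0,2]
  R3 -= 0·R2 → [0,0,0,2]

L=[[1,0,0,0],[4,1,0,0],[2,3,1,0],[0,-3,0,1]] U=[[2,-4,-5,-2],[0,4,-1,-1],[0,0,-5,0],[0,0,0,2]]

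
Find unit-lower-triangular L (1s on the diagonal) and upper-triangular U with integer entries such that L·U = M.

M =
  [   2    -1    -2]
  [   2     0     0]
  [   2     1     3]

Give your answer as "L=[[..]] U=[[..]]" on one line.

  row1 -= 1·row0 → [0,1,2]
  row2 -= 1·row0 → [0,2,5]
  row2 -= 2·row1 → [0,0,1]

L=[[1,0,0],[1,1,0],[1,2,1]] U=[[2,-1,-2],[0,1,2],[0,0,1]]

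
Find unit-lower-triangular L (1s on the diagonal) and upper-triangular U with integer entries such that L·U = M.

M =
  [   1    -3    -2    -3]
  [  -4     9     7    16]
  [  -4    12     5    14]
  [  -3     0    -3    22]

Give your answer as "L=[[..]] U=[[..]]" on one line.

  r1 -= -4·r0 → [0,-3,-1,4]
  r2 -= -4·r0 → [0,0,-3,2]
  r3 -= -3·r0 → [0,-9,-9,13]
  r2 -= 0·r1 → [0,0,-3,2]
  r3 -= 3·r1 → [0,0,-6,1]
  r3 -= 2·r2 → [0,0,0,-3]

L=[[1,0,0,0],[-4,1,0,0],[-4,0,1,0],[-3,3,2,1]] U=[[1,-3,-2,-3],[0,-3,-1,4],[0,0,-3,2],[0,0,0,-3]]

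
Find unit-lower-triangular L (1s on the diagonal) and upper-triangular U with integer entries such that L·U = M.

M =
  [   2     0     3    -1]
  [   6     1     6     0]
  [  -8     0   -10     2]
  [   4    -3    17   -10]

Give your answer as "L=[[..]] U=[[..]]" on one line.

  R1 -= 3·R0 → [0,1,-3,3]
  R2 -= -4·R0 → [0,0,2,-2]
  R3 -= 2·R0 → [0,-3,11,-8]
  R2 -= 0·R1 → [0,0,2,-2]
  R3 -= -3·R1 → [0,0,2,1]
  R3 -= 1·R2 → [0,0,0,3]

L=[[1,0,0,0],[3,1,0,0],[-4,0,1,0],[2,-3,1,1]] U=[[2,0,3,-1],[0,1,-3,3],[0,0,2,-2],[0,0,0,3]]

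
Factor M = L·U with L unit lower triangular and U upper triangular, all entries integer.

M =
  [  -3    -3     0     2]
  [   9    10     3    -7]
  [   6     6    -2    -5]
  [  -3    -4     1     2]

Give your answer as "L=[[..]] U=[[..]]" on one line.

  R1 -= -3·R0 → [0,1,3,-1]
  R2 -= -2·R0 → [0,0,-2,-1]
  R3 -= 1·R0 → [0,-1,1,0]
  R2 -= 0·R1 → [0,0,-2,-1]
  R3 -= -1·R1 → [0,0,4,-1]
  R3 -= -2·R2 → [0,0,0,-3]

L=[[1,0,0,0],[-3,1,0,0],[-2,0,1,0],[1,-1,-2,1]] U=[[-3,-3,0,2],[0,1,3,-1],[0,0,-2,-1],[0,0,0,-3]]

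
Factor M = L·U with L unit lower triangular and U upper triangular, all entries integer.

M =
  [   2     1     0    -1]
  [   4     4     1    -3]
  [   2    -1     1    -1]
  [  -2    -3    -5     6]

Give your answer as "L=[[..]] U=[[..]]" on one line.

L=[[1,0,0,0],[2,1,0,0],[1,-1,1,0],[-1,-1,-2,1]] U=[[2,1,0,-1],[0,2,1,-1],[0,0,2,-1],[0,0,0,2]]

  R1 -= 2·R0 → [0,2,1,-1]
  R2 -= 1·R0 → [0,-2,1,0]
  R3 -= -1·R0 → [0,-2,-5,5]
  R2 -= -1·R1 → [0,0,2,-1]
  R3 -= -1·R1 → [0,0,-4,4]
  R3 -= -2·R2 → [0,0,0,2]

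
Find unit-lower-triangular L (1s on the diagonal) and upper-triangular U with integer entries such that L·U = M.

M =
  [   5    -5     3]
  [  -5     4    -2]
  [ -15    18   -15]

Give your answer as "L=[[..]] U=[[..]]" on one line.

  row1 -= -1·row0 → [0,-1,1]
  row2 -= -3·row0 → [0,3,-6]
  row2 -= -3·row1 → [0,0,-3]

L=[[1,0,0],[-1,1,0],[-3,-3,1]] U=[[5,-5,3],[0,-1,1],[0,0,-3]]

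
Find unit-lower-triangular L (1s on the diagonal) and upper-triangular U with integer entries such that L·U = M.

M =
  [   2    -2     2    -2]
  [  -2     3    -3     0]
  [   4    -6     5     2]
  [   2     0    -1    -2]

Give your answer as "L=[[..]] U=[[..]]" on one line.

L=[[1,0,0,0],[-1,1,0,0],[2,-2,1,0],[1,2,1,1]] U=[[2,-2,2,-2],[0,1,-1,-2],[0,0,-1,2],[0,0,0,2]]

  r1 -= -1·r0 → [0,1,-1,-2]
  r2 -= 2·r0 → [0,-2,1,6]
  r3 -= 1·r0 → [0,2,-3,0]
  r2 -= -2·r1 → [0,0,-1,2]
  r3 -= 2·r1 → [0,0,-1,4]
  r3 -= 1·r2 → [0,0,0,2]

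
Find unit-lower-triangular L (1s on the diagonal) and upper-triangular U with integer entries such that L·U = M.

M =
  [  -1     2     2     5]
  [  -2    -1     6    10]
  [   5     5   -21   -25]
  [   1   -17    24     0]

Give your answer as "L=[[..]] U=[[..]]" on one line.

L=[[1,0,0,0],[2,1,0,0],[-5,-3,1,0],[-1,3,-4,1]] U=[[-1,2,2,5],[0,-5,2,0],[0,0,-5,0],[0,0,0,5]]

  R1 -= 2·R0 → [0,-5,2,0]
  R2 -= -5·R0 → [0,15,-11,0]
  R3 -= -1·R0 → [0,-15,26,5]
  R2 -= -3·R1 → [0,0,-5,0]
  R3 -= 3·R1 → [0,0,20,5]
  R3 -= -4·R2 → [0,0,0,5]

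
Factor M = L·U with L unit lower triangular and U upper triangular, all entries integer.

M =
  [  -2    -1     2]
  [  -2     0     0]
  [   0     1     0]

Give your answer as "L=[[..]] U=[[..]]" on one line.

L=[[1,0,0],[1,1,0],[0,1,1]] U=[[-2,-1,2],[0,1,-2],[0,0,2]]

  R1 -= 1·R0 → [0,1,-2]
  R2 -= 0·R0 → [0,1,0]
  R2 -= 1·R1 → [0,0,2]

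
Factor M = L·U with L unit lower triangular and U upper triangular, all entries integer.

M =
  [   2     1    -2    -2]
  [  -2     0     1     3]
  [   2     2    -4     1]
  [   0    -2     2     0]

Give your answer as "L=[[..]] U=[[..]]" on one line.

L=[[1,0,0,0],[-1,1,0,0],[1,1,1,0],[0,-2,0,1]] U=[[2,1,-2,-2],[0,1,-1,1],[0,0,-1,2],[0,0,0,2]]

  R1 -= -1·R0 → [0,1,-1,1]
  R2 -= 1·R0 → [0,1,-2,3]
  R3 -= 0·R0 → [0,-2,2,0]
  R2 -= 1·R1 → [0,0,-1,2]
  R3 -= -2·R1 → [0,0,0,2]
  R3 -= 0·R2 → [0,0,0,2]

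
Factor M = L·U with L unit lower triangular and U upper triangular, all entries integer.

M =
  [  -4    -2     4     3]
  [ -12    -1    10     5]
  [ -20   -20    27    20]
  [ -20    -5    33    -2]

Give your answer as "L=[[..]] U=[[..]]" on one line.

L=[[1,0,0,0],[3,1,0,0],[5,-2,1,0],[5,1,5,1]] U=[[-4,-2,4,3],[0,5,-2,-4],[0,0,3,-3],[0,0,0,2]]

  r1 -= 3·r0 → [0,5,-2,-4]
  r2 -= 5·r0 → [0,-10,7,5]
  r3 -= 5·r0 → [0,5,13,-17]
  r2 -= -2·r1 → [0,0,3,-3]
  r3 -= 1·r1 → [0,0,15,-13]
  r3 -= 5·r2 → [0,0,0,2]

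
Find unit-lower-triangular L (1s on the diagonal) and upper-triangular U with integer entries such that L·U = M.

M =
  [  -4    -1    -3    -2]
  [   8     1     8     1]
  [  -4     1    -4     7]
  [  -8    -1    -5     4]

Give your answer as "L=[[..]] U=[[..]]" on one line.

  row1 -= -2·row0 → [0,-1,2,-3]
  row2 -= 1·row0 → [0,2,-1,9]
  row3 -= 2·row0 → [0,1,1,8]
  row2 -= -2·row1 → [0,0,3,3]
  row3 -= -1·row1 → [0,0,3,5]
  row3 -= 1·row2 → [0,0,0,2]

L=[[1,0,0,0],[-2,1,0,0],[1,-2,1,0],[2,-1,1,1]] U=[[-4,-1,-3,-2],[0,-1,2,-3],[0,0,3,3],[0,0,0,2]]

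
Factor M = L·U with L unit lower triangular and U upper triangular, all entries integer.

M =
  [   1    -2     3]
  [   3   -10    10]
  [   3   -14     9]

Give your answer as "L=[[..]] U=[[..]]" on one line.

L=[[1,0,0],[3,1,0],[3,2,1]] U=[[1,-2,3],[0,-4,1],[0,0,-2]]

  row1 -= 3·row0 → [0,-4,1]
  row2 -= 3·row0 → [0,-8,0]
  row2 -= 2·row1 → [0,0,-2]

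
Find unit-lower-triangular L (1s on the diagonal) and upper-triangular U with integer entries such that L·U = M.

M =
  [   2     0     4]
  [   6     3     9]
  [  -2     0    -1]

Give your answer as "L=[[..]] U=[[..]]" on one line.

L=[[1,0,0],[3,1,0],[-1,0,1]] U=[[2,0,4],[0,3,-3],[0,0,3]]

  r1 -= 3·r0 → [0,3,-3]
  r2 -= -1·r0 → [0,0,3]
  r2 -= 0·r1 → [0,0,3]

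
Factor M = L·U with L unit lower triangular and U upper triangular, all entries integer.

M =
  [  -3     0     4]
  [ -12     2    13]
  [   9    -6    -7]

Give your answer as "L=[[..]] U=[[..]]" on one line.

  r1 -= 4·r0 → [0,2,-3]
  r2 -= -3·r0 → [0,-6,5]
  r2 -= -3·r1 → [0,0,-4]

L=[[1,0,0],[4,1,0],[-3,-3,1]] U=[[-3,0,4],[0,2,-3],[0,0,-4]]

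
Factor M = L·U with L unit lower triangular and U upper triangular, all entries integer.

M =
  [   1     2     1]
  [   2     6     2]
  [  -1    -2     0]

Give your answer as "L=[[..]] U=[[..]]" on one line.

L=[[1,0,0],[2,1,0],[-1,0,1]] U=[[1,2,1],[0,2,0],[0,0,1]]

  row1 -= 2·row0 → [0,2,0]
  row2 -= -1·row0 → [0,0,1]
  row2 -= 0·row1 → [0,0,1]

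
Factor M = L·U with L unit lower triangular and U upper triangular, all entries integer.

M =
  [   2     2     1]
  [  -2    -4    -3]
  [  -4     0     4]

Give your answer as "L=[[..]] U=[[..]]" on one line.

L=[[1,0,0],[-1,1,0],[-2,-2,1]] U=[[2,2,1],[0,-2,-2],[0,0,2]]

  row1 -= -1·row0 → [0,-2,-2]
  row2 -= -2·row0 → [0,4,6]
  row2 -= -2·row1 → [0,0,2]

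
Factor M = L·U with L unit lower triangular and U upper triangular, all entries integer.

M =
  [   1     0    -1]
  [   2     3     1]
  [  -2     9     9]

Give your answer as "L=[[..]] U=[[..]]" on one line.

  R1 -= 2·R0 → [0,3,3]
  R2 -= -2·R0 → [0,9,7]
  R2 -= 3·R1 → [0,0,-2]

L=[[1,0,0],[2,1,0],[-2,3,1]] U=[[1,0,-1],[0,3,3],[0,0,-2]]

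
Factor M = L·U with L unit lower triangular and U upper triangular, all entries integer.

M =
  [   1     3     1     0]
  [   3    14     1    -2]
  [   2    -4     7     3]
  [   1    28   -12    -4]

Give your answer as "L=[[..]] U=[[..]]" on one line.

L=[[1,0,0,0],[3,1,0,0],[2,-2,1,0],[1,5,-3,1]] U=[[1,3,1,0],[0,5,-2,-2],[0,0,1,-1],[0,0,0,3]]

  R1 -= 3·R0 → [0,5,-2,-2]
  R2 -= 2·R0 → [0,-10,5,3]
  R3 -= 1·R0 → [0,25,-13,-4]
  R2 -= -2·R1 → [0,0,1,-1]
  R3 -= 5·R1 → [0,0,-3,6]
  R3 -= -3·R2 → [0,0,0,3]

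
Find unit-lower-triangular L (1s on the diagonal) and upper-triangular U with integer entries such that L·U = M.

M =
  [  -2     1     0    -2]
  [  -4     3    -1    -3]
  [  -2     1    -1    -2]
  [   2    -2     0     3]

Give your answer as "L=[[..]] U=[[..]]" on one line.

L=[[1,0,0,0],[2,1,0,0],[1,0,1,0],[-1,-1,1,1]] U=[[-2,1,0,-2],[0,1,-1,1],[0,0,-1,0],[0,0,0,2]]

  r1 -= 2·r0 → [0,1,-1,1]
  r2 -= 1·r0 → [0,0,-1,0]
  r3 -= -1·r0 → [0,-1,0,1]
  r2 -= 0·r1 → [0,0,-1,0]
  r3 -= -1·r1 → [0,0,-1,2]
  r3 -= 1·r2 → [0,0,0,2]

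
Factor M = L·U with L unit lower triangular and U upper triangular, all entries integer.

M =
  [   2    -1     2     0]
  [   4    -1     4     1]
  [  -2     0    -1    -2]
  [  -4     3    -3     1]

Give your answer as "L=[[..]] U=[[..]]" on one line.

L=[[1,0,0,0],[2,1,0,0],[-1,-1,1,0],[-2,1,1,1]] U=[[2,-1,2,0],[0,1,0,1],[0,0,1,-1],[0,0,0,1]]

  r1 -= 2·r0 → [0,1,0,1]
  r2 -= -1·r0 → [0,-1,1,-2]
  r3 -= -2·r0 → [0,1,1,1]
  r2 -= -1·r1 → [0,0,1,-1]
  r3 -= 1·r1 → [0,0,1,0]
  r3 -= 1·r2 → [0,0,0,1]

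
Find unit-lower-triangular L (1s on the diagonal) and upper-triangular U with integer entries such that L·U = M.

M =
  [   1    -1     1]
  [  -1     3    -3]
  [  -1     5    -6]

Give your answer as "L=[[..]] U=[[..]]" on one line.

L=[[1,0,0],[-1,1,0],[-1,2,1]] U=[[1,-1,1],[0,2,-2],[0,0,-1]]

  r1 -= -1·r0 → [0,2,-2]
  r2 -= -1·r0 → [0,4,-5]
  r2 -= 2·r1 → [0,0,-1]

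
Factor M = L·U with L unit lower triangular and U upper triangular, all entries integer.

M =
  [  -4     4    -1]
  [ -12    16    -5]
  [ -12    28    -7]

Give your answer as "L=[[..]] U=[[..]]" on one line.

L=[[1,0,0],[3,1,0],[3,4,1]] U=[[-4,4,-1],[0,4,-2],[0,0,4]]

  row1 -= 3·row0 → [0,4,-2]
  row2 -= 3·row0 → [0,16,-4]
  row2 -= 4·row1 → [0,0,4]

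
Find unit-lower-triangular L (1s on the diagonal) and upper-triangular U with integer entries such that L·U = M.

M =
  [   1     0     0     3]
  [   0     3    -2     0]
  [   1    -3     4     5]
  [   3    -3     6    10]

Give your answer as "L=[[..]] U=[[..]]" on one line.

  R1 -= 0·R0 → [0,3,-2,0]
  R2 -= 1·R0 → [0,-3,4,2]
  R3 -= 3·R0 → [0,-3,6,1]
  R2 -= -1·R1 → [0,0,2,2]
  R3 -= -1·R1 → [0,0,4,1]
  R3 -= 2·R2 → [0,0,0,-3]

L=[[1,0,0,0],[0,1,0,0],[1,-1,1,0],[3,-1,2,1]] U=[[1,0,0,3],[0,3,-2,0],[0,0,2,2],[0,0,0,-3]]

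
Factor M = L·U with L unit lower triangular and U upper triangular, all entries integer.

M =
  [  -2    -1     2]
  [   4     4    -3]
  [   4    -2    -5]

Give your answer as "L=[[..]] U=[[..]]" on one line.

L=[[1,0,0],[-2,1,0],[-2,-2,1]] U=[[-2,-1,2],[0,2,1],[0,0,1]]

  R1 -= -2·R0 → [0,2,1]
  R2 -= -2·R0 → [0,-4,-1]
  R2 -= -2·R1 → [0,0,1]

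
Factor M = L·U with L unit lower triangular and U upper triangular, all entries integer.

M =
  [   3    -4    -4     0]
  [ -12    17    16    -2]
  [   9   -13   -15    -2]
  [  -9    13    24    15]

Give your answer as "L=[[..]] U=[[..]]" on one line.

L=[[1,0,0,0],[-4,1,0,0],[3,-1,1,0],[-3,1,-4,1]] U=[[3,-4,-4,0],[0,1,0,-2],[0,0,-3,-4],[0,0,0,1]]

  R1 -= -4·R0 → [0,1,0,-2]
  R2 -= 3·R0 → [0,-1,-3,-2]
  R3 -= -3·R0 → [0,1,12,15]
  R2 -= -1·R1 → [0,0,-3,-4]
  R3 -= 1·R1 → [0,0,12,17]
  R3 -= -4·R2 → [0,0,0,1]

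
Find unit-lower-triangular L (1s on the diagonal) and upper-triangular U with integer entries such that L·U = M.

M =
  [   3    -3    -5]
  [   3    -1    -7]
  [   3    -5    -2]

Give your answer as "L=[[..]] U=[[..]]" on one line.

L=[[1,0,0],[1,1,0],[1,-1,1]] U=[[3,-3,-5],[0,2,-2],[0,0,1]]

  r1 -= 1·r0 → [0,2,-2]
  r2 -= 1·r0 → [0,-2,3]
  r2 -= -1·r1 → [0,0,1]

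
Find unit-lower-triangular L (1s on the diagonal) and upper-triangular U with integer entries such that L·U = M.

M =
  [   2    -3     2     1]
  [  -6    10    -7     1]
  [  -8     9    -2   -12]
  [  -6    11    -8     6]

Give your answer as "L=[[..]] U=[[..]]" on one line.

L=[[1,0,0,0],[-3,1,0,0],[-4,-3,1,0],[-3,2,0,1]] U=[[2,-3,2,1],[0,1,-1,4],[0,0,3,4],[0,0,0,1]]

  R1 -= -3·R0 → [0,1,-1,4]
  R2 -= -4·R0 → [0,-3,6,-8]
  R3 -= -3·R0 → [0,2,-2,9]
  R2 -= -3·R1 → [0,0,3,4]
  R3 -= 2·R1 → [0,0,0,1]
  R3 -= 0·R2 → [0,0,0,1]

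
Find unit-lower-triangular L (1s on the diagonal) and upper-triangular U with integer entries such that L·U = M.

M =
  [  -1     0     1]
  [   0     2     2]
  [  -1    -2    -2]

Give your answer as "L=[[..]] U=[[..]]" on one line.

L=[[1,0,0],[0,1,0],[1,-1,1]] U=[[-1,0,1],[0,2,2],[0,0,-1]]

  R1 -= 0·R0 → [0,2,2]
  R2 -= 1·R0 → [0,-2,-3]
  R2 -= -1·R1 → [0,0,-1]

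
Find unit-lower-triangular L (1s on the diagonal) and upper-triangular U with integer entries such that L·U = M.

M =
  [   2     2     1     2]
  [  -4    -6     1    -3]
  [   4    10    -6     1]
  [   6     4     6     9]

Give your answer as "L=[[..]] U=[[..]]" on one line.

L=[[1,0,0,0],[-2,1,0,0],[2,-3,1,0],[3,1,0,1]] U=[[2,2,1,2],[0,-2,3,1],[0,0,1,0],[0,0,0,2]]

  R1 -= -2·R0 → [0,-2,3,1]
  R2 -= 2·R0 → [0,6,-8,-3]
  R3 -= 3·R0 → [0,-2,3,3]
  R2 -= -3·R1 → [0,0,1,0]
  R3 -= 1·R1 → [0,0,0,2]
  R3 -= 0·R2 → [0,0,0,2]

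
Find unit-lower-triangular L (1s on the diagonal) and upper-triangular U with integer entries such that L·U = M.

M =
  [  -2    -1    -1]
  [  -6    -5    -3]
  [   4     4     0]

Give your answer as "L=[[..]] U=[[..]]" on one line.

  row1 -= 3·row0 → [0,-2,0]
  row2 -= -2·row0 → [0,2,-2]
  row2 -= -1·row1 → [0,0,-2]

L=[[1,0,0],[3,1,0],[-2,-1,1]] U=[[-2,-1,-1],[0,-2,0],[0,0,-2]]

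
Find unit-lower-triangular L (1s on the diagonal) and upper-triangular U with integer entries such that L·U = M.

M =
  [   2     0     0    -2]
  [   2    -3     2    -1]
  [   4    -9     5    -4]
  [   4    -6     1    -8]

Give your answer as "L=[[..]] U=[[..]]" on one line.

  r1 -= 1·r0 → [0,-3,2,1]
  r2 -= 2·r0 → [0,-9,5,0]
  r3 -= 2·r0 → [0,-6,1,-4]
  r2 -= 3·r1 → [0,0,-1,-3]
  r3 -= 2·r1 → [0,0,-3,-6]
  r3 -= 3·r2 → [0,0,0,3]

L=[[1,0,0,0],[1,1,0,0],[2,3,1,0],[2,2,3,1]] U=[[2,0,0,-2],[0,-3,2,1],[0,0,-1,-3],[0,0,0,3]]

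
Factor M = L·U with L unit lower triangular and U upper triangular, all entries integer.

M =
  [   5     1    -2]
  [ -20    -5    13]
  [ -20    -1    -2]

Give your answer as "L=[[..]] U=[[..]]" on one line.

  R1 -= -4·R0 → [0,-1,5]
  R2 -= -4·R0 → [0,3,-10]
  R2 -= -3·R1 → [0,0,5]

L=[[1,0,0],[-4,1,0],[-4,-3,1]] U=[[5,1,-2],[0,-1,5],[0,0,5]]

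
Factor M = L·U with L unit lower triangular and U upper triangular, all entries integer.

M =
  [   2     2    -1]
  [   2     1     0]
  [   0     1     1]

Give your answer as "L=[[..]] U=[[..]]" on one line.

L=[[1,0,0],[1,1,0],[0,-1,1]] U=[[2,2,-1],[0,-1,1],[0,0,2]]

  R1 -= 1·R0 → [0,-1,1]
  R2 -= 0·R0 → [0,1,1]
  R2 -= -1·R1 → [0,0,2]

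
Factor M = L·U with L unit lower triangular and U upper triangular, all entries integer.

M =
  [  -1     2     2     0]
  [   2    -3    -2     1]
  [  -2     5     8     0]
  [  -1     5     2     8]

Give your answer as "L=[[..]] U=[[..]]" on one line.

  r1 -= -2·r0 → [0,1,2,1]
  r2 -= 2·r0 → [0,1,4,0]
  r3 -= 1·r0 → [0,3,0,8]
  r2 -= 1·r1 → [0,0,2,-1]
  r3 -= 3·r1 → [0,0,-6,5]
  r3 -= -3·r2 → [0,0,0,2]

L=[[1,0,0,0],[-2,1,0,0],[2,1,1,0],[1,3,-3,1]] U=[[-1,2,2,0],[0,1,2,1],[0,0,2,-1],[0,0,0,2]]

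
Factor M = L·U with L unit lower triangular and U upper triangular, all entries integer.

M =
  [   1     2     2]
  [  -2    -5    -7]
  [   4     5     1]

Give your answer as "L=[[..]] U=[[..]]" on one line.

  r1 -= -2·r0 → [0,-1,-3]
  r2 -= 4·r0 → [0,-3,-7]
  r2 -= 3·r1 → [0,0,2]

L=[[1,0,0],[-2,1,0],[4,3,1]] U=[[1,2,2],[0,-1,-3],[0,0,2]]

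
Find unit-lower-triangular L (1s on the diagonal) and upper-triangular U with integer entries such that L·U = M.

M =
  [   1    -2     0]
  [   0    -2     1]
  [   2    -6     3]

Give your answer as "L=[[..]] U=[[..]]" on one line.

L=[[1,0,0],[0,1,0],[2,1,1]] U=[[1,-2,0],[0,-2,1],[0,0,2]]

  row1 -= 0·row0 → [0,-2,1]
  row2 -= 2·row0 → [0,-2,3]
  row2 -= 1·row1 → [0,0,2]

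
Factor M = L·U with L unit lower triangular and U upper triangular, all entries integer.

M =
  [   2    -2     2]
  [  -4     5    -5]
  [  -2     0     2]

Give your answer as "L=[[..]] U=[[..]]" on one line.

L=[[1,0,0],[-2,1,0],[-1,-2,1]] U=[[2,-2,2],[0,1,-1],[0,0,2]]

  row1 -= -2·row0 → [0,1,-1]
  row2 -= -1·row0 → [0,-2,4]
  row2 -= -2·row1 → [0,0,2]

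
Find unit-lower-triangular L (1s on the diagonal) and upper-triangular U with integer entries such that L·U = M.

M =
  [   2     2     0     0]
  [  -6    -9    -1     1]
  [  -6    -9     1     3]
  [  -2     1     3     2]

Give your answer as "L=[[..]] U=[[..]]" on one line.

  R1 -= -3·R0 → [0,-3,-1,1]
  R2 -= -3·R0 → [0,-3,1,3]
  R3 -= -1·R0 → [0,3,3,2]
  R2 -= 1·R1 → [0,0,2,2]
  R3 -= -1·R1 → [0,0,2,3]
  R3 -= 1·R2 → [0,0,0,1]

L=[[1,0,0,0],[-3,1,0,0],[-3,1,1,0],[-1,-1,1,1]] U=[[2,2,0,0],[0,-3,-1,1],[0,0,2,2],[0,0,0,1]]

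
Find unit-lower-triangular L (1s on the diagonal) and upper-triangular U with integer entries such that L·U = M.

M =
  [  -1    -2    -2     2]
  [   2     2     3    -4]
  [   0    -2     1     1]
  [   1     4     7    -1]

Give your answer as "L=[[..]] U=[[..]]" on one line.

L=[[1,0,0,0],[-2,1,0,0],[0,1,1,0],[-1,-1,2,1]] U=[[-1,-2,-2,2],[0,-2,-1,0],[0,0,2,1],[0,0,0,-1]]

  R1 -= -2·R0 → [0,-2,-1,0]
  R2 -= 0·R0 → [0,-2,1,1]
  R3 -= -1·R0 → [0,2,5,1]
  R2 -= 1·R1 → [0,0,2,1]
  R3 -= -1·R1 → [0,0,4,1]
  R3 -= 2·R2 → [0,0,0,-1]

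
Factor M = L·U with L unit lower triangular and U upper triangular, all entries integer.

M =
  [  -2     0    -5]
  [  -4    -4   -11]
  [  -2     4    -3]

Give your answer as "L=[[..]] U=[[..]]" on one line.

  row1 -= 2·row0 → [0,-4,-1]
  row2 -= 1·row0 → [0,4,2]
  row2 -= -1·row1 → [0,0,1]

L=[[1,0,0],[2,1,0],[1,-1,1]] U=[[-2,0,-5],[0,-4,-1],[0,0,1]]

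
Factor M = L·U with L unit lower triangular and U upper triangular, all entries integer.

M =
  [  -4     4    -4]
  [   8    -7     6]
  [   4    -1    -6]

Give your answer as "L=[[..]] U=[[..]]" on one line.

L=[[1,0,0],[-2,1,0],[-1,3,1]] U=[[-4,4,-4],[0,1,-2],[0,0,-4]]

  R1 -= -2·R0 → [0,1,-2]
  R2 -= -1·R0 → [0,3,-10]
  R2 -= 3·R1 → [0,0,-4]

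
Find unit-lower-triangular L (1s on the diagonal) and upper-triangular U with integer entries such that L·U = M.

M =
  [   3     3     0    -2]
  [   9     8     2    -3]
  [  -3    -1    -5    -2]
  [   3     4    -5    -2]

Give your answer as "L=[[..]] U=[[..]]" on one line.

  R1 -= 3·R0 → [0,-1,2,3]
  R2 -= -1·R0 → [0,2,-5,-4]
  R3 -= 1·R0 → [0,1,-5,0]
  R2 -= -2·R1 → [0,0,-1,2]
  R3 -= -1·R1 → [0,0,-3,3]
  R3 -= 3·R2 → [0,0,0,-3]

L=[[1,0,0,0],[3,1,0,0],[-1,-2,1,0],[1,-1,3,1]] U=[[3,3,0,-2],[0,-1,2,3],[0,0,-1,2],[0,0,0,-3]]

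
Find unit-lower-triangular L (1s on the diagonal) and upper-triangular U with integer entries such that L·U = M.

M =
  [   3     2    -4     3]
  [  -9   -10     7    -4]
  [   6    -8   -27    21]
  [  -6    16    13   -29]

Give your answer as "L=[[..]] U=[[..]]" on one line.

  r1 -= -3·r0 → [0,-4,-5,5]
  r2 -= 2·r0 → [0,-12,-19,15]
  r3 -= -2·r0 → [0,20,5,-23]
  r2 -= 3·r1 → [0,0,-4,0]
  r3 -= -5·r1 → [0,0,-20,2]
  r3 -= 5·r2 → [0,0,0,2]

L=[[1,0,0,0],[-3,1,0,0],[2,3,1,0],[-2,-5,5,1]] U=[[3,2,-4,3],[0,-4,-5,5],[0,0,-4,0],[0,0,0,2]]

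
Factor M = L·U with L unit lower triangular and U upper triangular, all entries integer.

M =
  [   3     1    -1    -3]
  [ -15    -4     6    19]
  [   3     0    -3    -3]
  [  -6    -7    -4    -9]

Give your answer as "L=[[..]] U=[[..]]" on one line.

L=[[1,0,0,0],[-5,1,0,0],[1,-1,1,0],[-2,-5,1,1]] U=[[3,1,-1,-3],[0,1,1,4],[0,0,-1,4],[0,0,0,1]]

  row1 -= -5·row0 → [0,1,1,4]
  row2 -= 1·row0 → [0,-1,-2,0]
  row3 -= -2·row0 → [0,-5,-6,-15]
  row2 -= -1·row1 → [0,0,-1,4]
  row3 -= -5·row1 → [0,0,-1,5]
  row3 -= 1·row2 → [0,0,0,1]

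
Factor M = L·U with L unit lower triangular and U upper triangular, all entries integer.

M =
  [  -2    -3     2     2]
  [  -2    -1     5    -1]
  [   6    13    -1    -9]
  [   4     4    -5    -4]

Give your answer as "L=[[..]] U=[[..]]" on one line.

  R1 -= 1·R0 → [0,2,3,-3]
  R2 -= -3·R0 → [0,4,5,-3]
  R3 -= -2·R0 → [0,-2,-1,0]
  R2 -= 2·R1 → [0,0,-1,3]
  R3 -= -1·R1 → [0,0,2,-3]
  R3 -= -2·R2 → [0,0,0,3]

L=[[1,0,0,0],[1,1,0,0],[-3,2,1,0],[-2,-1,-2,1]] U=[[-2,-3,2,2],[0,2,3,-3],[0,0,-1,3],[0,0,0,3]]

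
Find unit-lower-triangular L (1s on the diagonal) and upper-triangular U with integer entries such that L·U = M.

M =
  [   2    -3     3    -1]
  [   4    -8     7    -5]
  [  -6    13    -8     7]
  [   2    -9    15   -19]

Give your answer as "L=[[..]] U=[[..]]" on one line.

L=[[1,0,0,0],[2,1,0,0],[-3,-2,1,0],[1,3,3,1]] U=[[2,-3,3,-1],[0,-2,1,-3],[0,0,3,-2],[0,0,0,-3]]

  r1 -= 2·r0 → [0,-2,1,-3]
  r2 -= -3·r0 → [0,4,1,4]
  r3 -= 1·r0 → [0,-6,12,-18]
  r2 -= -2·r1 → [0,0,3,-2]
  r3 -= 3·r1 → [0,0,9,-9]
  r3 -= 3·r2 → [0,0,0,-3]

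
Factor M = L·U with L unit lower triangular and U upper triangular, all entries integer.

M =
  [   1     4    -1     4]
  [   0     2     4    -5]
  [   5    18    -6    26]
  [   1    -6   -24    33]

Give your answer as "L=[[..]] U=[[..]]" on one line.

L=[[1,0,0,0],[0,1,0,0],[5,-1,1,0],[1,-5,-1,1]] U=[[1,4,-1,4],[0,2,4,-5],[0,0,3,1],[0,0,0,5]]

  r1 -= 0·r0 → [0,2,4,-5]
  r2 -= 5·r0 → [0,-2,-1,6]
  r3 -= 1·r0 → [0,-10,-23,29]
  r2 -= -1·r1 → [0,0,3,1]
  r3 -= -5·r1 → [0,0,-3,4]
  r3 -= -1·r2 → [0,0,0,5]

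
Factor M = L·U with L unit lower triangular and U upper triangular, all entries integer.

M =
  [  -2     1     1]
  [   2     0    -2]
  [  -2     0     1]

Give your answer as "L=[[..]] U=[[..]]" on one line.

L=[[1,0,0],[-1,1,0],[1,-1,1]] U=[[-2,1,1],[0,1,-1],[0,0,-1]]

  R1 -= -1·R0 → [0,1,-1]
  R2 -= 1·R0 → [0,-1,0]
  R2 -= -1·R1 → [0,0,-1]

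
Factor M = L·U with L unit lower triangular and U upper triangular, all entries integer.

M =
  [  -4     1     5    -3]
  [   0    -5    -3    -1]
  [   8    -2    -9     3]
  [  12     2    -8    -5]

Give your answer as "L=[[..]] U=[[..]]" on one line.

  R1 -= 0·R0 → [0,-5,-3,-1]
  R2 -= -2·R0 → [0,0,1,-3]
  R3 -= -3·R0 → [0,5,7,-14]
  R2 -= 0·R1 → [0,0,1,-3]
  R3 -= -1·R1 → [0,0,4,-15]
  R3 -= 4·R2 → [0,0,0,-3]

L=[[1,0,0,0],[0,1,0,0],[-2,0,1,0],[-3,-1,4,1]] U=[[-4,1,5,-3],[0,-5,-3,-1],[0,0,1,-3],[0,0,0,-3]]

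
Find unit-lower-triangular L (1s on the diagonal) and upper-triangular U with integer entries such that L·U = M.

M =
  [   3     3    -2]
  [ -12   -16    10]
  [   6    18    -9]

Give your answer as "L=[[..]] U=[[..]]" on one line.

L=[[1,0,0],[-4,1,0],[2,-3,1]] U=[[3,3,-2],[0,-4,2],[0,0,1]]

  row1 -= -4·row0 → [0,-4,2]
  row2 -= 2·row0 → [0,12,-5]
  row2 -= -3·row1 → [0,0,1]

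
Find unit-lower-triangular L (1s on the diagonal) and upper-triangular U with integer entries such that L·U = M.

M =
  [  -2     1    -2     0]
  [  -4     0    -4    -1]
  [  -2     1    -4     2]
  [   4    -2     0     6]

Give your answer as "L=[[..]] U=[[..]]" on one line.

  R1 -= 2·R0 → [0,-2,0,-1]
  R2 -= 1·R0 → [0,0,-2,2]
  R3 -= -2·R0 → [0,0,-4,6]
  R2 -= 0·R1 → [0,0,-2,2]
  R3 -= 0·R1 → [0,0,-4,6]
  R3 -= 2·R2 → [0,0,0,2]

L=[[1,0,0,0],[2,1,0,0],[1,0,1,0],[-2,0,2,1]] U=[[-2,1,-2,0],[0,-2,0,-1],[0,0,-2,2],[0,0,0,2]]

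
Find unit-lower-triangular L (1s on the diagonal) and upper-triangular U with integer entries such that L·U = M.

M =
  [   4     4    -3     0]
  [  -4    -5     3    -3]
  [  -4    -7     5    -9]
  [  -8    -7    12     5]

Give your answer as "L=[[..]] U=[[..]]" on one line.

L=[[1,0,0,0],[-1,1,0,0],[-1,3,1,0],[-2,-1,3,1]] U=[[4,4,-3,0],[0,-1,0,-3],[0,0,2,0],[0,0,0,2]]

  R1 -= -1·R0 → [0,-1,0,-3]
  R2 -= -1·R0 → [0,-3,2,-9]
  R3 -= -2·R0 → [0,1,6,5]
  R2 -= 3·R1 → [0,0,2,0]
  R3 -= -1·R1 → [0,0,6,2]
  R3 -= 3·R2 → [0,0,0,2]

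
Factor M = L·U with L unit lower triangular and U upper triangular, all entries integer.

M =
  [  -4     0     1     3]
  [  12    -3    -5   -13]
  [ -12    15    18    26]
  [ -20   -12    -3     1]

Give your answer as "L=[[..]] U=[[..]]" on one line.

L=[[1,0,0,0],[-3,1,0,0],[3,-5,1,0],[5,4,0,1]] U=[[-4,0,1,3],[0,-3,-2,-4],[0,0,5,-3],[0,0,0,2]]

  row1 -= -3·row0 → [0,-3,-2,-4]
  row2 -= 3·row0 → [0,15,15,17]
  row3 -= 5·row0 → [0,-12,-8,-14]
  row2 -= -5·row1 → [0,0,5,-3]
  row3 -= 4·row1 → [0,0,0,2]
  row3 -= 0·row2 → [0,0,0,2]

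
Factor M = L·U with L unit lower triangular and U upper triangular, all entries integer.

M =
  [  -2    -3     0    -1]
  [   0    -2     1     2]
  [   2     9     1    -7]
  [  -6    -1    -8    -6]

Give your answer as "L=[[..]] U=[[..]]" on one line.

L=[[1,0,0,0],[0,1,0,0],[-1,-3,1,0],[3,-4,-1,1]] U=[[-2,-3,0,-1],[0,-2,1,2],[0,0,4,-2],[0,0,0,3]]

  row1 -= 0·row0 → [0,-2,1,2]
  row2 -= -1·row0 → [0,6,1,-8]
  row3 -= 3·row0 → [0,8,-8,-3]
  row2 -= -3·row1 → [0,0,4,-2]
  row3 -= -4·row1 → [0,0,-4,5]
  row3 -= -1·row2 → [0,0,0,3]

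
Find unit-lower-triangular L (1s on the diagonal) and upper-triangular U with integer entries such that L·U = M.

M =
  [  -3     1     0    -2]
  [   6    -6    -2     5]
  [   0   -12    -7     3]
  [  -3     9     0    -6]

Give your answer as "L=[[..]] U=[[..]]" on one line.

L=[[1,0,0,0],[-2,1,0,0],[0,3,1,0],[1,-2,4,1]] U=[[-3,1,0,-2],[0,-4,-2,1],[0,0,-1,0],[0,0,0,-2]]

  R1 -= -2·R0 → [0,-4,-2,1]
  R2 -= 0·R0 → [0,-12,-7,3]
  R3 -= 1·R0 → [0,8,0,-4]
  R2 -= 3·R1 → [0,0,-1,0]
  R3 -= -2·R1 → [0,0,-4,-2]
  R3 -= 4·R2 → [0,0,0,-2]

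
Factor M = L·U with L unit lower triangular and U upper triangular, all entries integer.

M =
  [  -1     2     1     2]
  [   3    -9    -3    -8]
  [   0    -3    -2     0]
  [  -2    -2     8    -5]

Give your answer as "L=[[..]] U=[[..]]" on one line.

  row1 -= -3·row0 → [0,-3,0,-2]
  row2 -= 0·row0 → [0,-3,-2,0]
  row3 -= 2·row0 → [0,-6,6,-9]
  row2 -= 1·row1 → [0,0,-2,2]
  row3 -= 2·row1 → [0,0,6,-5]
  row3 -= -3·row2 → [0,0,0,1]

L=[[1,0,0,0],[-3,1,0,0],[0,1,1,0],[2,2,-3,1]] U=[[-1,2,1,2],[0,-3,0,-2],[0,0,-2,2],[0,0,0,1]]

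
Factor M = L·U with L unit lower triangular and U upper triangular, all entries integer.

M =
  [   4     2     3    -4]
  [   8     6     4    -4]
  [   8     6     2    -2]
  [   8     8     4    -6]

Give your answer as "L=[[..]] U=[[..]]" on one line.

L=[[1,0,0,0],[2,1,0,0],[2,1,1,0],[2,2,-1,1]] U=[[4,2,3,-4],[0,2,-2,4],[0,0,-2,2],[0,0,0,-4]]

  r1 -= 2·r0 → [0,2,-2,4]
  r2 -= 2·r0 → [0,2,-4,6]
  r3 -= 2·r0 → [0,4,-2,2]
  r2 -= 1·r1 → [0,0,-2,2]
  r3 -= 2·r1 → [0,0,2,-6]
  r3 -= -1·r2 → [0,0,0,-4]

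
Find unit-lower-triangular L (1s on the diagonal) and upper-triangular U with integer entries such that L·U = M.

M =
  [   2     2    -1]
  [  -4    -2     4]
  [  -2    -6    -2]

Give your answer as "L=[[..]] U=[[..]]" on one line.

L=[[1,0,0],[-2,1,0],[-1,-2,1]] U=[[2,2,-1],[0,2,2],[0,0,1]]

  row1 -= -2·row0 → [0,2,2]
  row2 -= -1·row0 → [0,-4,-3]
  row2 -= -2·row1 → [0,0,1]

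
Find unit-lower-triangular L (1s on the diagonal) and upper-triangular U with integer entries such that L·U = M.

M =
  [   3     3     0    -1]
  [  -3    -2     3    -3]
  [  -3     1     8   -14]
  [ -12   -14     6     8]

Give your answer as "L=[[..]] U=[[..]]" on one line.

  R1 -= -1·R0 → [0,1,3,-4]
  R2 -= -1·R0 → [0,4,8,-15]
  R3 -= -4·R0 → [0,-2,6,4]
  R2 -= 4·R1 → [0,0,-4,1]
  R3 -= -2·R1 → [0,0,12,-4]
  R3 -= -3·R2 → [0,0,0,-1]

L=[[1,0,0,0],[-1,1,0,0],[-1,4,1,0],[-4,-2,-3,1]] U=[[3,3,0,-1],[0,1,3,-4],[0,0,-4,1],[0,0,0,-1]]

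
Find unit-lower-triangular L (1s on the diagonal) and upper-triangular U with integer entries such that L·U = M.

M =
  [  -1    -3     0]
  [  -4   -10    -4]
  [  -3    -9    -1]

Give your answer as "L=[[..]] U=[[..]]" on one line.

L=[[1,0,0],[4,1,0],[3,0,1]] U=[[-1,-3,0],[0,2,-4],[0,0,-1]]

  row1 -= 4·row0 → [0,2,-4]
  row2 -= 3·row0 → [0,0,-1]
  row2 -= 0·row1 → [0,0,-1]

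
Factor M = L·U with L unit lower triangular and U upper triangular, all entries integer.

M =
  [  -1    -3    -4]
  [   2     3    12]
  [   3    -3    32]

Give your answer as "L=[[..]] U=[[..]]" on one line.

L=[[1,0,0],[-2,1,0],[-3,4,1]] U=[[-1,-3,-4],[0,-3,4],[0,0,4]]

  R1 -= -2·R0 → [0,-3,4]
  R2 -= -3·R0 → [0,-12,20]
  R2 -= 4·R1 → [0,0,4]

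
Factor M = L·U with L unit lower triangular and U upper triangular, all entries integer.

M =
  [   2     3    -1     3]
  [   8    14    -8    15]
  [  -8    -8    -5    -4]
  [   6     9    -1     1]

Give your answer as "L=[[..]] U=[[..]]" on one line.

  r1 -= 4·r0 → [0,2,-4,3]
  r2 -= -4·r0 → [0,4,-9,8]
  r3 -= 3·r0 → [0,0,2,-8]
  r2 -= 2·r1 → [0,0,-1,2]
  r3 -= 0·r1 → [0,0,2,-8]
  r3 -= -2·r2 → [0,0,0,-4]

L=[[1,0,0,0],[4,1,0,0],[-4,2,1,0],[3,0,-2,1]] U=[[2,3,-1,3],[0,2,-4,3],[0,0,-1,2],[0,0,0,-4]]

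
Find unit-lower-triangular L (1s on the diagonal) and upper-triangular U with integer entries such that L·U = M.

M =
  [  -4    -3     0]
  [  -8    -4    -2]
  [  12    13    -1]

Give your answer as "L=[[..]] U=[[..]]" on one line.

  R1 -= 2·R0 → [0,2,-2]
  R2 -= -3·R0 → [0,4,-1]
  R2 -= 2·R1 → [0,0,3]

L=[[1,0,0],[2,1,0],[-3,2,1]] U=[[-4,-3,0],[0,2,-2],[0,0,3]]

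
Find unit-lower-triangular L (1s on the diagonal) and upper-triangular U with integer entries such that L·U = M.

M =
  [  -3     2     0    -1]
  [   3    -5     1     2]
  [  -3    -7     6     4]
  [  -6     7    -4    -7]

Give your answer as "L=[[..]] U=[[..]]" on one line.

  r1 -= -1·r0 → [0,-3,1,1]
  r2 -= 1·r0 → [0,-9,6,5]
  r3 -= 2·r0 → [0,3,-4,-5]
  r2 -= 3·r1 → [0,0,3,2]
  r3 -= -1·r1 → [0,0,-3,-4]
  r3 -= -1·r2 → [0,0,0,-2]

L=[[1,0,0,0],[-1,1,0,0],[1,3,1,0],[2,-1,-1,1]] U=[[-3,2,0,-1],[0,-3,1,1],[0,0,3,2],[0,0,0,-2]]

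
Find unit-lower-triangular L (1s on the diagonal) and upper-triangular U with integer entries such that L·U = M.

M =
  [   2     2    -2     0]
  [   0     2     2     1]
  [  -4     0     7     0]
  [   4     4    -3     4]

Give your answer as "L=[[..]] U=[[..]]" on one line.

L=[[1,0,0,0],[0,1,0,0],[-2,2,1,0],[2,0,-1,1]] U=[[2,2,-2,0],[0,2,2,1],[0,0,-1,-2],[0,0,0,2]]

  r1 -= 0·r0 → [0,2,2,1]
  r2 -= -2·r0 → [0,4,3,0]
  r3 -= 2·r0 → [0,0,1,4]
  r2 -= 2·r1 → [0,0,-1,-2]
  r3 -= 0·r1 → [0,0,1,4]
  r3 -= -1·r2 → [0,0,0,2]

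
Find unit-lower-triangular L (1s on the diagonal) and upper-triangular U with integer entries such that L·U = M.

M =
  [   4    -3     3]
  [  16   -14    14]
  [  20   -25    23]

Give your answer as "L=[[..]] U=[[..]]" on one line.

  row1 -= 4·row0 → [0,-2,2]
  row2 -= 5·row0 → [0,-10,8]
  row2 -= 5·row1 → [0,0,-2]

L=[[1,0,0],[4,1,0],[5,5,1]] U=[[4,-3,3],[0,-2,2],[0,0,-2]]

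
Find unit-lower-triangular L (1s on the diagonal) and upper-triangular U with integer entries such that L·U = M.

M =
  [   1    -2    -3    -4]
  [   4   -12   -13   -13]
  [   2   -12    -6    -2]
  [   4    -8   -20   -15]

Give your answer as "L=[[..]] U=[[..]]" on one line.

L=[[1,0,0,0],[4,1,0,0],[2,2,1,0],[4,0,-4,1]] U=[[1,-2,-3,-4],[0,-4,-1,3],[0,0,2,0],[0,0,0,1]]

  R1 -= 4·R0 → [0,-4,-1,3]
  R2 -= 2·R0 → [0,-8,0,6]
  R3 -= 4·R0 → [0,0,-8,1]
  R2 -= 2·R1 → [0,0,2,0]
  R3 -= 0·R1 → [0,0,-8,1]
  R3 -= -4·R2 → [0,0,0,1]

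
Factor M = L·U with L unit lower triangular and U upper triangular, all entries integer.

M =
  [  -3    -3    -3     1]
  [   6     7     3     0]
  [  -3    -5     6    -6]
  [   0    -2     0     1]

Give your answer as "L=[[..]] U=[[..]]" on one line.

L=[[1,0,0,0],[-2,1,0,0],[1,-2,1,0],[0,-2,-2,1]] U=[[-3,-3,-3,1],[0,1,-3,2],[0,0,3,-3],[0,0,0,-1]]

  R1 -= -2·R0 → [0,1,-3,2]
  R2 -= 1·R0 → [0,-2,9,-7]
  R3 -= 0·R0 → [0,-2,0,1]
  R2 -= -2·R1 → [0,0,3,-3]
  R3 -= -2·R1 → [0,0,-6,5]
  R3 -= -2·R2 → [0,0,0,-1]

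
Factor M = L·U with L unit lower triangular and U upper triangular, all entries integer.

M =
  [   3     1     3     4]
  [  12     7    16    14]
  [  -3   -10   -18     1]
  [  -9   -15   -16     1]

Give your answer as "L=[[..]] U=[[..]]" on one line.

L=[[1,0,0,0],[4,1,0,0],[-1,-3,1,0],[-3,-4,-3,1]] U=[[3,1,3,4],[0,3,4,-2],[0,0,-3,-1],[0,0,0,2]]

  r1 -= 4·r0 → [0,3,4,-2]
  r2 -= -1·r0 → [0,-9,-15,5]
  r3 -= -3·r0 → [0,-12,-7,13]
  r2 -= -3·r1 → [0,0,-3,-1]
  r3 -= -4·r1 → [0,0,9,5]
  r3 -= -3·r2 → [0,0,0,2]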